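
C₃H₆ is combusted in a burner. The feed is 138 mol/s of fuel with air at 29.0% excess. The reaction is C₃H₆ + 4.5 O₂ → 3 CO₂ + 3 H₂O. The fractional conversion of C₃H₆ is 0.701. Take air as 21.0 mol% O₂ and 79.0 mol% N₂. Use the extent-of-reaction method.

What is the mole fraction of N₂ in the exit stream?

0.753

Stoichiometric O₂ = 4.5 × 138 = 621 mol/s; O₂ fed = 621 × 1.290 = 801.1 mol/s.
N₂ fed = 801.1 × 79/21 = 3014 mol/s.
Fuel reacted = 0.701 × 138 → ξ = 96.74 mol/s.
Outlet (n = n₀ + ν ξ):
  C₃H₆: 138 − 1(96.74) = 41.26
  O₂: 801.1 − 4.5(96.74) = 365.8
  N₂: 3014 (inert)
  CO₂: 0 + 3(96.74) = 290.2
  H₂O: 0 + 3(96.74) = 290.2
Total out = 4001 mol/s; y_N₂ = 3014 / 4001 = 0.7532.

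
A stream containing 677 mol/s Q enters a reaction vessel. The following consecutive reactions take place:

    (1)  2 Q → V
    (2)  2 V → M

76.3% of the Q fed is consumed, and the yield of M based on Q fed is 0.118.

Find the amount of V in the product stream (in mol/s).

Conversion of Q: Q consumed = 2ξ₁ = 0.763 × 677 → ξ₁ = 258.3 mol/s.
Yield of M: 1ξ₂ / 677 = 0.118 → ξ₂ = 79.89 mol/s.
Outlet amounts (n = n₀ + Σ ν·ξ):
  Q: 677 − 2(258.3) = 160.4
  V: 0 + 1(258.3) − 2(79.89) = 98.5
  M: 0 + 1(79.89) = 79.89

98.5 mol/s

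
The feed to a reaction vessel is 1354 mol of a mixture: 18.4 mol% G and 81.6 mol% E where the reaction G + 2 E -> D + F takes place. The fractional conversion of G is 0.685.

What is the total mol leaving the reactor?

G reacted = 0.685 × 249.1 = 170.7 mol; ν_G = −1, so ξ = 170.7/1 = 170.7 mol.
Outlet amounts (n = n₀ + ν ξ):
  G: 249.1 − 1(170.7) = 78.48
  E: 1105 − 2(170.7) = 763.5
  D: 0 + 1(170.7) = 170.7
  F: 0 + 1(170.7) = 170.7
Total out = 78.48 + 763.5 + 170.7 + 170.7 = 1183 mol.

1180 mol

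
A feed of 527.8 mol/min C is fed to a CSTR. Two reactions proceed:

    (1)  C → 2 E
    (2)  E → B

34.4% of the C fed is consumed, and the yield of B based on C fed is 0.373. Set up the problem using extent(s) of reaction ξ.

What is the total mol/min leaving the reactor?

709 mol/min

Conversion of C: C consumed = 1ξ₁ = 0.344 × 527.8 → ξ₁ = 181.6 mol/min.
Yield of B: 1ξ₂ / 527.8 = 0.373 → ξ₂ = 196.9 mol/min.
Outlet amounts (n = n₀ + Σ ν·ξ):
  C: 527.8 − 1(181.6) = 346.2
  E: 0 + 2(181.6) − 1(196.9) = 166.3
  B: 0 + 1(196.9) = 196.9
Total out = 346.2 + 166.3 + 196.9 = 709.4 mol/min.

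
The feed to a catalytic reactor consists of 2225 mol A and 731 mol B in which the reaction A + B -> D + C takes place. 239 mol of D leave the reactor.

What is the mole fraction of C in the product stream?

0.0809

For D: n = n₀ + 1ξ → 239 = 0 + 1ξ, giving ξ = 239 mol.
Outlet amounts (n = n₀ + ν ξ):
  A: 2225 − 1(239) = 1986
  B: 731 − 1(239) = 492
  D: 0 + 1(239) = 239
  C: 0 + 1(239) = 239
Total out = 2956 mol; y_C = 239 / 2956 = 0.08085.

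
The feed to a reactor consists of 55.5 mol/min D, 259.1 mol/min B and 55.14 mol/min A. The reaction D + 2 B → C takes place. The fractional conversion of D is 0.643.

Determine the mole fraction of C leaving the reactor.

0.12

D reacted = 0.643 × 55.5 = 35.69 mol/min; ν_D = −1, so ξ = 35.69/1 = 35.69 mol/min.
Outlet amounts (n = n₀ + ν ξ):
  D: 55.5 − 1(35.69) = 19.81
  B: 259.1 − 2(35.69) = 187.7
  C: 0 + 1(35.69) = 35.69
  A: 55.14 (inert)
Total out = 298.4 mol/min; y_C = 35.69 / 298.4 = 0.1196.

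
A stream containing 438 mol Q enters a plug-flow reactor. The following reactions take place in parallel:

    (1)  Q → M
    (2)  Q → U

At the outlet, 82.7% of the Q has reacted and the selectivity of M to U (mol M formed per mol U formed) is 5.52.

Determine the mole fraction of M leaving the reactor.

0.7

Conversion of Q: Q consumed = 0.827 × 438 = 362.2 mol = 1ξ₁ + 1ξ₂.
Selectivity: 1ξ₁ / (1ξ₂) = 5.52 → ξ₁ = 5.52 ξ₂.
Substitute: (1·5.52 + 1) ξ₂ = 362.2 → ξ₂ = 55.56 mol, ξ₁ = 306.7 mol.
Outlet amounts (n = n₀ + Σ ν·ξ):
  Q: 438 − 1(306.7) − 1(55.56) = 75.77
  M: 0 + 1(306.7) = 306.7
  U: 0 + 1(55.56) = 55.56
Total out = 438 mol; y_M = 306.7 / 438 = 0.7002.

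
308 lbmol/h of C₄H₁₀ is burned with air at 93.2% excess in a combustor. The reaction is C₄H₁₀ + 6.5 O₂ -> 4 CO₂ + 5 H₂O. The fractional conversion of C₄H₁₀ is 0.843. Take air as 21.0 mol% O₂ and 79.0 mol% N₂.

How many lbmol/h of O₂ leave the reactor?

Stoichiometric O₂ = 6.5 × 308 = 2002 lbmol/h; O₂ fed = 2002 × 1.932 = 3868 lbmol/h.
N₂ fed = 3868 × 79/21 = 14550 lbmol/h.
Fuel reacted = 0.843 × 308 → ξ = 259.6 lbmol/h.
Outlet (n = n₀ + ν ξ):
  C₄H₁₀: 308 − 1(259.6) = 48.36
  O₂: 3868 − 6.5(259.6) = 2180
  N₂: 14550 (inert)
  CO₂: 0 + 4(259.6) = 1039
  H₂O: 0 + 5(259.6) = 1298

2180 lbmol/h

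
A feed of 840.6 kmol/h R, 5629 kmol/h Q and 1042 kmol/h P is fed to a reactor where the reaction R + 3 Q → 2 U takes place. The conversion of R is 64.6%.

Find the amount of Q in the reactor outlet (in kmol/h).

R reacted = 0.646 × 840.6 = 543 kmol/h; ν_R = −1, so ξ = 543/1 = 543 kmol/h.
Outlet amounts (n = n₀ + ν ξ):
  R: 840.6 − 1(543) = 297.6
  Q: 5629 − 3(543) = 4000
  U: 0 + 2(543) = 1086
  P: 1042 (inert)

4000 kmol/h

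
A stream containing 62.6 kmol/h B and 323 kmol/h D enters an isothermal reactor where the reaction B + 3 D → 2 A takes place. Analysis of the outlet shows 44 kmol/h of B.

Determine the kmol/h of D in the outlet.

267 kmol/h

For B: n = n₀ − 1ξ → 44 = 62.6 − 1ξ, giving ξ = 18.6 kmol/h.
Outlet amounts (n = n₀ + ν ξ):
  B: 62.6 − 1(18.6) = 44
  D: 323 − 3(18.6) = 267.2
  A: 0 + 2(18.6) = 37.2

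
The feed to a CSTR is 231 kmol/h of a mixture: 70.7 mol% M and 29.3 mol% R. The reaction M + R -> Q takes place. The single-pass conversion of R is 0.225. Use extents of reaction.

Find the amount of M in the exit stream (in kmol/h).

R reacted = 0.225 × 67.68 = 15.23 kmol/h; ν_R = −1, so ξ = 15.23/1 = 15.23 kmol/h.
Outlet amounts (n = n₀ + ν ξ):
  M: 163.3 − 1(15.23) = 148.1
  R: 67.68 − 1(15.23) = 52.45
  Q: 0 + 1(15.23) = 15.23

148 kmol/h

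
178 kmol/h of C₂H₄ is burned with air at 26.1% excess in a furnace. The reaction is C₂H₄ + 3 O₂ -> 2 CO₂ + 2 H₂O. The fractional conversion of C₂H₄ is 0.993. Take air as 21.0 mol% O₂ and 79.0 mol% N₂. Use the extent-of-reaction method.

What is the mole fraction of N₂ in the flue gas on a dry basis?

Stoichiometric O₂ = 3 × 178 = 534 kmol/h; O₂ fed = 534 × 1.261 = 673.4 kmol/h.
N₂ fed = 673.4 × 79/21 = 2533 kmol/h.
Fuel reacted = 0.993 × 178 → ξ = 176.8 kmol/h.
Outlet (n = n₀ + ν ξ):
  C₂H₄: 178 − 1(176.8) = 1.246
  O₂: 673.4 − 3(176.8) = 143.1
  N₂: 2533 (inert)
  CO₂: 0 + 2(176.8) = 353.5
  H₂O: 0 + 2(176.8) = 353.5
Dry total = 3031 kmol/h; y_N₂ (dry) = 2533 / 3031 = 0.8357.

0.836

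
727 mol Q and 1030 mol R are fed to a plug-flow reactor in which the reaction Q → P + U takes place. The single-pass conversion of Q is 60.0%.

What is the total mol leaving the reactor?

2190 mol

Q reacted = 0.6 × 727 = 436.2 mol; ν_Q = −1, so ξ = 436.2/1 = 436.2 mol.
Outlet amounts (n = n₀ + ν ξ):
  Q: 727 − 1(436.2) = 290.8
  P: 0 + 1(436.2) = 436.2
  U: 0 + 1(436.2) = 436.2
  R: 1030 (inert)
Total out = 290.8 + 436.2 + 436.2 + 1030 = 2193 mol.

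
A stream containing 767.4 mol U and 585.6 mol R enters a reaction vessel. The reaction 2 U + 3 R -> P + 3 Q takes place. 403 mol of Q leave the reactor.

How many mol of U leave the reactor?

499 mol

For Q: n = n₀ + 3ξ → 403 = 0 + 3ξ, giving ξ = 134.3 mol.
Outlet amounts (n = n₀ + ν ξ):
  U: 767.4 − 2(134.3) = 498.7
  R: 585.6 − 3(134.3) = 182.6
  P: 0 + 1(134.3) = 134.3
  Q: 0 + 3(134.3) = 403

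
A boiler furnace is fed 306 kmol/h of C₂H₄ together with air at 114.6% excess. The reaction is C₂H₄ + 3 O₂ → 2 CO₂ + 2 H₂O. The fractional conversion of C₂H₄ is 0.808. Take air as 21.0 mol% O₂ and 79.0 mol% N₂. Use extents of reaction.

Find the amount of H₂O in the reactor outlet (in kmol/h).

Stoichiometric O₂ = 3 × 306 = 918 kmol/h; O₂ fed = 918 × 2.146 = 1970 kmol/h.
N₂ fed = 1970 × 79/21 = 7411 kmol/h.
Fuel reacted = 0.808 × 306 → ξ = 247.2 kmol/h.
Outlet (n = n₀ + ν ξ):
  C₂H₄: 306 − 1(247.2) = 58.75
  O₂: 1970 − 3(247.2) = 1228
  N₂: 7411 (inert)
  CO₂: 0 + 2(247.2) = 494.5
  H₂O: 0 + 2(247.2) = 494.5

494 kmol/h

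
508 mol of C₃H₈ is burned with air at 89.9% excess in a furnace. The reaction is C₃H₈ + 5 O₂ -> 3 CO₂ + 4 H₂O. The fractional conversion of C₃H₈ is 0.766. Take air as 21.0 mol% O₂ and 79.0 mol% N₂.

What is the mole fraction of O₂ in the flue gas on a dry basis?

Stoichiometric O₂ = 5 × 508 = 2540 mol; O₂ fed = 2540 × 1.899 = 4823 mol.
N₂ fed = 4823 × 79/21 = 18150 mol.
Fuel reacted = 0.766 × 508 → ξ = 389.1 mol.
Outlet (n = n₀ + ν ξ):
  C₃H₈: 508 − 1(389.1) = 118.9
  O₂: 4823 − 5(389.1) = 2878
  N₂: 18150 (inert)
  CO₂: 0 + 3(389.1) = 1167
  H₂O: 0 + 4(389.1) = 1557
Dry total = 22310 mol; y_O₂ (dry) = 2878 / 22310 = 0.129.

0.129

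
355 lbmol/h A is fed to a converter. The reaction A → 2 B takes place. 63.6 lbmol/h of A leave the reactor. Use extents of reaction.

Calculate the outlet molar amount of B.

583 lbmol/h

For A: n = n₀ − 1ξ → 63.6 = 355 − 1ξ, giving ξ = 291.4 lbmol/h.
Outlet amounts (n = n₀ + ν ξ):
  A: 355 − 1(291.4) = 63.6
  B: 0 + 2(291.4) = 582.8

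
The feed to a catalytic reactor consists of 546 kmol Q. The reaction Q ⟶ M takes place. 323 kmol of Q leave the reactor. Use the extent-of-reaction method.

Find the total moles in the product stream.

546 kmol

For Q: n = n₀ − 1ξ → 323 = 546 − 1ξ, giving ξ = 223 kmol.
Outlet amounts (n = n₀ + ν ξ):
  Q: 546 − 1(223) = 323
  M: 0 + 1(223) = 223
Total out = 323 + 223 = 546 kmol.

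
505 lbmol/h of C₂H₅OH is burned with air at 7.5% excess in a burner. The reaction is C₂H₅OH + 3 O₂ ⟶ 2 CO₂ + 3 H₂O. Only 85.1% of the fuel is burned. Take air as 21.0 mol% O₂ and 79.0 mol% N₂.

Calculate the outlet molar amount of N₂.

6130 lbmol/h

Stoichiometric O₂ = 3 × 505 = 1515 lbmol/h; O₂ fed = 1515 × 1.075 = 1629 lbmol/h.
N₂ fed = 1629 × 79/21 = 6127 lbmol/h.
Fuel reacted = 0.851 × 505 → ξ = 429.8 lbmol/h.
Outlet (n = n₀ + ν ξ):
  C₂H₅OH: 505 − 1(429.8) = 75.25
  O₂: 1629 − 3(429.8) = 339.4
  N₂: 6127 (inert)
  CO₂: 0 + 2(429.8) = 859.5
  H₂O: 0 + 3(429.8) = 1289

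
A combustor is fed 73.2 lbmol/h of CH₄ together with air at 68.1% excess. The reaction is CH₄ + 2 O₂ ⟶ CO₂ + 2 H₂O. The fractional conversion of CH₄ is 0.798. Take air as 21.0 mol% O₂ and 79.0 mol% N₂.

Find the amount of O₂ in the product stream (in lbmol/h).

Stoichiometric O₂ = 2 × 73.2 = 146.4 lbmol/h; O₂ fed = 146.4 × 1.681 = 246.1 lbmol/h.
N₂ fed = 246.1 × 79/21 = 925.8 lbmol/h.
Fuel reacted = 0.798 × 73.2 → ξ = 58.41 lbmol/h.
Outlet (n = n₀ + ν ξ):
  CH₄: 73.2 − 1(58.41) = 14.79
  O₂: 246.1 − 2(58.41) = 129.3
  N₂: 925.8 (inert)
  CO₂: 0 + 1(58.41) = 58.41
  H₂O: 0 + 2(58.41) = 116.8

129 lbmol/h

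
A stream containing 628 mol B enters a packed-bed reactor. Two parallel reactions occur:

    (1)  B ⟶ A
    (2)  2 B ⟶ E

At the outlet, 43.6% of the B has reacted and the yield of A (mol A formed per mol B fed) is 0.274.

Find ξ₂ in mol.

Yield of A: 1ξ₁ / 628 = 0.274 → ξ₁ = 172.1 mol.
Conversion of B: 1ξ₁ + 2ξ₂ = 0.436 × 628 = 273.8 → ξ₂ = 50.87 mol.
Outlet amounts (n = n₀ + Σ ν·ξ):
  B: 628 − 1(172.1) − 2(50.87) = 354.2
  A: 0 + 1(172.1) = 172.1
  E: 0 + 1(50.87) = 50.87

ξ₂ = 50.9 mol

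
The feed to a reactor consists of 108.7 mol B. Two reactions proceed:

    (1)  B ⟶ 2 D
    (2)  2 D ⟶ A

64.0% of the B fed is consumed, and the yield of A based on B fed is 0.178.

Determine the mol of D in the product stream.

100 mol

Conversion of B: B consumed = 1ξ₁ = 0.64 × 108.7 → ξ₁ = 69.57 mol.
Yield of A: 1ξ₂ / 108.7 = 0.178 → ξ₂ = 19.35 mol.
Outlet amounts (n = n₀ + Σ ν·ξ):
  B: 108.7 − 1(69.57) = 39.13
  D: 0 + 2(69.57) − 2(19.35) = 100.4
  A: 0 + 1(19.35) = 19.35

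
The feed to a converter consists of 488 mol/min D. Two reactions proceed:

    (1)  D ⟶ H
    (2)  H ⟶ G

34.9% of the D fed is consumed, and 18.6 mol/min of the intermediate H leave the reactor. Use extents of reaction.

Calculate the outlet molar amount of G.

Conversion of D: D consumed = 1ξ₁ = 0.349 × 488 → ξ₁ = 170.3 mol/min.
H balance: n_H = 0 + 1ξ₁ − 1ξ₂ = 18.6 → ξ₂ = (1·170.3 − 18.6)/1 = 151.7 mol/min.
Outlet amounts (n = n₀ + Σ ν·ξ):
  D: 488 − 1(170.3) = 317.7
  H: 0 + 1(170.3) − 1(151.7) = 18.6
  G: 0 + 1(151.7) = 151.7

152 mol/min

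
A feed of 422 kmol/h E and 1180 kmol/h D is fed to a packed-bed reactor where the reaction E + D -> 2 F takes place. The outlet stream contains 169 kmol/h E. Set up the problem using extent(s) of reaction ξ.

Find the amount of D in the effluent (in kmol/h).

927 kmol/h

For E: n = n₀ − 1ξ → 169 = 422 − 1ξ, giving ξ = 253 kmol/h.
Outlet amounts (n = n₀ + ν ξ):
  E: 422 − 1(253) = 169
  D: 1180 − 1(253) = 927
  F: 0 + 2(253) = 506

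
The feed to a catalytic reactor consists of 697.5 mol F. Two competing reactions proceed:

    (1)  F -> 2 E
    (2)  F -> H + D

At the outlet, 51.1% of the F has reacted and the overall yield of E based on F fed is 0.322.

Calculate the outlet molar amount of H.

Yield of E: 2ξ₁ / 697.5 = 0.322 → ξ₁ = 112.3 mol.
Conversion of F: 1ξ₁ + 1ξ₂ = 0.511 × 697.5 = 356.4 → ξ₂ = 244.1 mol.
Outlet amounts (n = n₀ + Σ ν·ξ):
  F: 697.5 − 1(112.3) − 1(244.1) = 341.1
  E: 0 + 2(112.3) = 224.6
  H: 0 + 1(244.1) = 244.1
  D: 0 + 1(244.1) = 244.1

244 mol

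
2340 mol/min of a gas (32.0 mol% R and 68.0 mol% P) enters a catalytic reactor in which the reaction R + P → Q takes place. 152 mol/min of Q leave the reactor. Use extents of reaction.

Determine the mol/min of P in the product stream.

1440 mol/min

For Q: n = n₀ + 1ξ → 152 = 0 + 1ξ, giving ξ = 152 mol/min.
Outlet amounts (n = n₀ + ν ξ):
  R: 748.8 − 1(152) = 596.8
  P: 1591 − 1(152) = 1439
  Q: 0 + 1(152) = 152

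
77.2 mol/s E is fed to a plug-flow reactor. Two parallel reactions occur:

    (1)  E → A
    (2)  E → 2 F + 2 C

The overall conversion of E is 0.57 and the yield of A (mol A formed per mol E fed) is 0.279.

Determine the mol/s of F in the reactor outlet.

Yield of A: 1ξ₁ / 77.2 = 0.279 → ξ₁ = 21.54 mol/s.
Conversion of E: 1ξ₁ + 1ξ₂ = 0.57 × 77.2 = 44 → ξ₂ = 22.47 mol/s.
Outlet amounts (n = n₀ + Σ ν·ξ):
  E: 77.2 − 1(21.54) − 1(22.47) = 33.2
  A: 0 + 1(21.54) = 21.54
  F: 0 + 2(22.47) = 44.93
  C: 0 + 2(22.47) = 44.93

44.9 mol/s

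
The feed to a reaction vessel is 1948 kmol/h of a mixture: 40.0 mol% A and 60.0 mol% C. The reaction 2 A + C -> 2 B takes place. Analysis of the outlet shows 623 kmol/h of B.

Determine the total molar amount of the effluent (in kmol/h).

1640 kmol/h

For B: n = n₀ + 2ξ → 623 = 0 + 2ξ, giving ξ = 311.5 kmol/h.
Outlet amounts (n = n₀ + ν ξ):
  A: 779.2 − 2(311.5) = 156.2
  C: 1169 − 1(311.5) = 857.3
  B: 0 + 2(311.5) = 623
Total out = 156.2 + 857.3 + 623 = 1636 kmol/h.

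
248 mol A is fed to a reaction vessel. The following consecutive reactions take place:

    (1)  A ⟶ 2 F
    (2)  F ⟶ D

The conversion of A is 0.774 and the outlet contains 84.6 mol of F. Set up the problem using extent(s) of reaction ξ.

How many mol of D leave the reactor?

299 mol

Conversion of A: A consumed = 1ξ₁ = 0.774 × 248 → ξ₁ = 192 mol.
F balance: n_F = 0 + 2ξ₁ − 1ξ₂ = 84.6 → ξ₂ = (2·192 − 84.6)/1 = 299.3 mol.
Outlet amounts (n = n₀ + Σ ν·ξ):
  A: 248 − 1(192) = 56.05
  F: 0 + 2(192) − 1(299.3) = 84.6
  D: 0 + 1(299.3) = 299.3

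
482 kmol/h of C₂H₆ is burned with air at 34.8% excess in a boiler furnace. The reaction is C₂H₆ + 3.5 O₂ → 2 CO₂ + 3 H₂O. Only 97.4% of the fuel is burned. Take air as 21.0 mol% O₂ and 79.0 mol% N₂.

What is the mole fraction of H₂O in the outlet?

Stoichiometric O₂ = 3.5 × 482 = 1687 kmol/h; O₂ fed = 1687 × 1.348 = 2274 kmol/h.
N₂ fed = 2274 × 79/21 = 8555 kmol/h.
Fuel reacted = 0.974 × 482 → ξ = 469.5 kmol/h.
Outlet (n = n₀ + ν ξ):
  C₂H₆: 482 − 1(469.5) = 12.53
  O₂: 2274 − 3.5(469.5) = 630.9
  N₂: 8555 (inert)
  CO₂: 0 + 2(469.5) = 938.9
  H₂O: 0 + 3(469.5) = 1408
Total out = 11550 kmol/h; y_H₂O = 1408 / 11550 = 0.122.

0.122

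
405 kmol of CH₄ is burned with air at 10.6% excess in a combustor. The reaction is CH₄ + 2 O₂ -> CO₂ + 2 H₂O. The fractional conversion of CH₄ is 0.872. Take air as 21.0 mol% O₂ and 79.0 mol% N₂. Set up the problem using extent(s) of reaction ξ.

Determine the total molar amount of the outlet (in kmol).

4670 kmol

Stoichiometric O₂ = 2 × 405 = 810 kmol; O₂ fed = 810 × 1.106 = 895.9 kmol.
N₂ fed = 895.9 × 79/21 = 3370 kmol.
Fuel reacted = 0.872 × 405 → ξ = 353.2 kmol.
Outlet (n = n₀ + ν ξ):
  CH₄: 405 − 1(353.2) = 51.84
  O₂: 895.9 − 2(353.2) = 189.5
  N₂: 3370 (inert)
  CO₂: 0 + 1(353.2) = 353.2
  H₂O: 0 + 2(353.2) = 706.3
Total out = 51.84 + 189.5 + 3370 + 353.2 + 706.3 = 4671 kmol.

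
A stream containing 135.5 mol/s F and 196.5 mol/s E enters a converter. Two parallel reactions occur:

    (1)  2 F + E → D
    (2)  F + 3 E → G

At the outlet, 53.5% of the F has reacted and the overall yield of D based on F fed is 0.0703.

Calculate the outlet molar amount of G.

Yield of D: 1ξ₁ / 135.5 = 0.0703 → ξ₁ = 9.526 mol/s.
Conversion of F: 2ξ₁ + 1ξ₂ = 0.535 × 135.5 = 72.49 → ξ₂ = 53.44 mol/s.
Outlet amounts (n = n₀ + Σ ν·ξ):
  F: 135.5 − 2(9.526) − 1(53.44) = 63.01
  E: 196.5 − 1(9.526) − 3(53.44) = 26.65
  D: 0 + 1(9.526) = 9.526
  G: 0 + 1(53.44) = 53.44

53.4 mol/s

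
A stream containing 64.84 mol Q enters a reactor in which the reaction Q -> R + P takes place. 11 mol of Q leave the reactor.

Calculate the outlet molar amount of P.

For Q: n = n₀ − 1ξ → 11 = 64.84 − 1ξ, giving ξ = 53.84 mol.
Outlet amounts (n = n₀ + ν ξ):
  Q: 64.84 − 1(53.84) = 11
  R: 0 + 1(53.84) = 53.84
  P: 0 + 1(53.84) = 53.84

53.8 mol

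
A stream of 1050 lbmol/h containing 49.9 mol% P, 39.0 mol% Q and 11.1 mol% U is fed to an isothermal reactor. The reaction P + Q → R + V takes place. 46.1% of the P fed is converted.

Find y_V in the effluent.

P reacted = 0.461 × 524 = 241.5 lbmol/h; ν_P = −1, so ξ = 241.5/1 = 241.5 lbmol/h.
Outlet amounts (n = n₀ + ν ξ):
  P: 524 − 1(241.5) = 282.4
  Q: 409.5 − 1(241.5) = 168
  R: 0 + 1(241.5) = 241.5
  V: 0 + 1(241.5) = 241.5
  U: 116.5 (inert)
Total out = 1050 lbmol/h; y_V = 241.5 / 1050 = 0.23.

0.23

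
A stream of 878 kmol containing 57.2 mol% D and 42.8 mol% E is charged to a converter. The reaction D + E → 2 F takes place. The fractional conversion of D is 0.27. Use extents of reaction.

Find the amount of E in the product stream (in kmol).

D reacted = 0.27 × 502.2 = 135.6 kmol; ν_D = −1, so ξ = 135.6/1 = 135.6 kmol.
Outlet amounts (n = n₀ + ν ξ):
  D: 502.2 − 1(135.6) = 366.6
  E: 375.8 − 1(135.6) = 240.2
  F: 0 + 2(135.6) = 271.2

240 kmol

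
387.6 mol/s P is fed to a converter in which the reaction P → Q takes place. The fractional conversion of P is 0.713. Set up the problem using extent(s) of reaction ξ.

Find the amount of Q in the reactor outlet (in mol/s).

276 mol/s

P reacted = 0.713 × 387.6 = 276.4 mol/s; ν_P = −1, so ξ = 276.4/1 = 276.4 mol/s.
Outlet amounts (n = n₀ + ν ξ):
  P: 387.6 − 1(276.4) = 111.2
  Q: 0 + 1(276.4) = 276.4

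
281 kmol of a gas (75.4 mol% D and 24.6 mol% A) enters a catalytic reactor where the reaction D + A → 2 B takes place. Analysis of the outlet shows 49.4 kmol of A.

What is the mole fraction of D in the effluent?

0.684

For A: n = n₀ − 1ξ → 49.4 = 69.13 − 1ξ, giving ξ = 19.73 kmol.
Outlet amounts (n = n₀ + ν ξ):
  D: 211.9 − 1(19.73) = 192.1
  A: 69.13 − 1(19.73) = 49.4
  B: 0 + 2(19.73) = 39.45
Total out = 281 kmol; y_D = 192.1 / 281 = 0.6838.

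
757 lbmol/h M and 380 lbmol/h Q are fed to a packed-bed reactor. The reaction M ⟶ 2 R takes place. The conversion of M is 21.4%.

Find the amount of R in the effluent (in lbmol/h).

324 lbmol/h

M reacted = 0.214 × 757 = 162 lbmol/h; ν_M = −1, so ξ = 162/1 = 162 lbmol/h.
Outlet amounts (n = n₀ + ν ξ):
  M: 757 − 1(162) = 595
  R: 0 + 2(162) = 324
  Q: 380 (inert)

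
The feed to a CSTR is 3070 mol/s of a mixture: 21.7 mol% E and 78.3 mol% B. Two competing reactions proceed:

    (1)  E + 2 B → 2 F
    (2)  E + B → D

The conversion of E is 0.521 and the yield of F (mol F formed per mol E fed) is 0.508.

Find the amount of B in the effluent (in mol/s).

Yield of F: 2ξ₁ / 666.2 = 0.508 → ξ₁ = 169.2 mol/s.
Conversion of E: 1ξ₁ + 1ξ₂ = 0.521 × 666.2 = 347.1 → ξ₂ = 177.9 mol/s.
Outlet amounts (n = n₀ + Σ ν·ξ):
  E: 666.2 − 1(169.2) − 1(177.9) = 319.1
  B: 2404 − 2(169.2) − 1(177.9) = 1888
  F: 0 + 2(169.2) = 338.4
  D: 0 + 1(177.9) = 177.9

1890 mol/s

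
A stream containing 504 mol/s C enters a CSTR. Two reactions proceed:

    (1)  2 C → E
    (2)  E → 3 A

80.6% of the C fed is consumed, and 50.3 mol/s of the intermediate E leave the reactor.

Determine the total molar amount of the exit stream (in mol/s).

Conversion of C: C consumed = 2ξ₁ = 0.806 × 504 → ξ₁ = 203.1 mol/s.
E balance: n_E = 0 + 1ξ₁ − 1ξ₂ = 50.3 → ξ₂ = (1·203.1 − 50.3)/1 = 152.8 mol/s.
Outlet amounts (n = n₀ + Σ ν·ξ):
  C: 504 − 2(203.1) = 97.78
  E: 0 + 1(203.1) − 1(152.8) = 50.3
  A: 0 + 3(152.8) = 458.4
Total out = 97.78 + 50.3 + 458.4 = 606.5 mol/s.

607 mol/s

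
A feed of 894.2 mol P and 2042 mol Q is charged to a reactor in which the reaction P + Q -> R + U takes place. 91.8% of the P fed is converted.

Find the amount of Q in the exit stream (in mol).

P reacted = 0.918 × 894.2 = 820.9 mol; ν_P = −1, so ξ = 820.9/1 = 820.9 mol.
Outlet amounts (n = n₀ + ν ξ):
  P: 894.2 − 1(820.9) = 73.32
  Q: 2042 − 1(820.9) = 1221
  R: 0 + 1(820.9) = 820.9
  U: 0 + 1(820.9) = 820.9

1220 mol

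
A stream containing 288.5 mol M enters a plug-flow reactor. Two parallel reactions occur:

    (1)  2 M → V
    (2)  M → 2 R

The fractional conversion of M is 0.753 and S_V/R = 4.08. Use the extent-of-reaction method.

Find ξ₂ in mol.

ξ₂ = 12.5 mol

Conversion of M: M consumed = 0.753 × 288.5 = 217.2 mol = 2ξ₁ + 1ξ₂.
Selectivity: 1ξ₁ / (2ξ₂) = 4.08 → ξ₁ = 8.16 ξ₂.
Substitute: (2·8.16 + 1) ξ₂ = 217.2 → ξ₂ = 12.54 mol, ξ₁ = 102.3 mol.
Outlet amounts (n = n₀ + Σ ν·ξ):
  M: 288.5 − 2(102.3) − 1(12.54) = 71.26
  V: 0 + 1(102.3) = 102.3
  R: 0 + 2(12.54) = 25.09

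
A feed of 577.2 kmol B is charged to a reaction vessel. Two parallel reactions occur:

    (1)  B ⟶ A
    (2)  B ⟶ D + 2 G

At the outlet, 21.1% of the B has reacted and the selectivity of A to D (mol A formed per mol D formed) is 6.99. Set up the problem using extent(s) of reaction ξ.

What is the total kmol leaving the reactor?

608 kmol

Conversion of B: B consumed = 0.211 × 577.2 = 121.8 kmol = 1ξ₁ + 1ξ₂.
Selectivity: 1ξ₁ / (1ξ₂) = 6.99 → ξ₁ = 6.99 ξ₂.
Substitute: (1·6.99 + 1) ξ₂ = 121.8 → ξ₂ = 15.24 kmol, ξ₁ = 106.5 kmol.
Outlet amounts (n = n₀ + Σ ν·ξ):
  B: 577.2 − 1(106.5) − 1(15.24) = 455.4
  A: 0 + 1(106.5) = 106.5
  D: 0 + 1(15.24) = 15.24
  G: 0 + 2(15.24) = 30.49
Total out = 455.4 + 106.5 + 15.24 + 30.49 = 607.7 kmol.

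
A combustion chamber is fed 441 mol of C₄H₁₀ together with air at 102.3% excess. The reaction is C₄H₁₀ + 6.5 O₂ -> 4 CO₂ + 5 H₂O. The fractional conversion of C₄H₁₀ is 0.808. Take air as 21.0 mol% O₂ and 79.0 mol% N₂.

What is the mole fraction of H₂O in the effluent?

0.0623

Stoichiometric O₂ = 6.5 × 441 = 2866 mol; O₂ fed = 2866 × 2.023 = 5799 mol.
N₂ fed = 5799 × 79/21 = 21820 mol.
Fuel reacted = 0.808 × 441 → ξ = 356.3 mol.
Outlet (n = n₀ + ν ξ):
  C₄H₁₀: 441 − 1(356.3) = 84.67
  O₂: 5799 − 6.5(356.3) = 3483
  N₂: 21820 (inert)
  CO₂: 0 + 4(356.3) = 1425
  H₂O: 0 + 5(356.3) = 1782
Total out = 28590 mol; y_H₂O = 1782 / 28590 = 0.06232.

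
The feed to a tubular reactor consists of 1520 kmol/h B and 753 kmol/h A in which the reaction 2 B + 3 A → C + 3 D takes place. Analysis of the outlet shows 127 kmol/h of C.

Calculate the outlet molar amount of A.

For C: n = n₀ + 1ξ → 127 = 0 + 1ξ, giving ξ = 127 kmol/h.
Outlet amounts (n = n₀ + ν ξ):
  B: 1520 − 2(127) = 1266
  A: 753 − 3(127) = 372
  C: 0 + 1(127) = 127
  D: 0 + 3(127) = 381

372 kmol/h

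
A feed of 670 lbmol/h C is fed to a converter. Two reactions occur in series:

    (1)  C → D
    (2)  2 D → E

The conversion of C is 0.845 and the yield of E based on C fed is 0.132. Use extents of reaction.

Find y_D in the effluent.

0.669

Conversion of C: C consumed = 1ξ₁ = 0.845 × 670 → ξ₁ = 566.1 lbmol/h.
Yield of E: 1ξ₂ / 670 = 0.132 → ξ₂ = 88.44 lbmol/h.
Outlet amounts (n = n₀ + Σ ν·ξ):
  C: 670 − 1(566.1) = 103.9
  D: 0 + 1(566.1) − 2(88.44) = 389.3
  E: 0 + 1(88.44) = 88.44
Total out = 581.6 lbmol/h; y_D = 389.3 / 581.6 = 0.6694.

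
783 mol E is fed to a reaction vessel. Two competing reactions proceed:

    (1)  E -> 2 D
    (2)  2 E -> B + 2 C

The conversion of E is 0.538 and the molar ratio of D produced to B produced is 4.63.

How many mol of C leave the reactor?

195 mol

Conversion of E: E consumed = 0.538 × 783 = 421.3 mol = 1ξ₁ + 2ξ₂.
Selectivity: 2ξ₁ / (1ξ₂) = 4.63 → ξ₁ = 2.315 ξ₂.
Substitute: (1·2.315 + 2) ξ₂ = 421.3 → ξ₂ = 97.63 mol, ξ₁ = 226 mol.
Outlet amounts (n = n₀ + Σ ν·ξ):
  E: 783 − 1(226) − 2(97.63) = 361.7
  D: 0 + 2(226) = 452
  B: 0 + 1(97.63) = 97.63
  C: 0 + 2(97.63) = 195.3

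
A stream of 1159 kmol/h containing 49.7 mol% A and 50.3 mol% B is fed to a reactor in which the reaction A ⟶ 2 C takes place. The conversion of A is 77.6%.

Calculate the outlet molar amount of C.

894 kmol/h

A reacted = 0.776 × 576 = 447 kmol/h; ν_A = −1, so ξ = 447/1 = 447 kmol/h.
Outlet amounts (n = n₀ + ν ξ):
  A: 576 − 1(447) = 129
  C: 0 + 2(447) = 894
  B: 583 (inert)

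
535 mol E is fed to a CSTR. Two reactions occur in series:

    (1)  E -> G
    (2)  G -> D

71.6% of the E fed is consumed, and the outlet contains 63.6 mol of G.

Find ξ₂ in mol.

Conversion of E: E consumed = 1ξ₁ = 0.716 × 535 → ξ₁ = 383.1 mol.
G balance: n_G = 0 + 1ξ₁ − 1ξ₂ = 63.6 → ξ₂ = (1·383.1 − 63.6)/1 = 319.5 mol.
Outlet amounts (n = n₀ + Σ ν·ξ):
  E: 535 − 1(383.1) = 151.9
  G: 0 + 1(383.1) − 1(319.5) = 63.6
  D: 0 + 1(319.5) = 319.5

ξ₂ = 319 mol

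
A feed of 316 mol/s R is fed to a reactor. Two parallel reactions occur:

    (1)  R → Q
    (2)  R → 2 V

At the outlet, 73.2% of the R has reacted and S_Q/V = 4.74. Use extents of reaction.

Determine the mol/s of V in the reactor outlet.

Conversion of R: R consumed = 0.732 × 316 = 231.3 mol/s = 1ξ₁ + 1ξ₂.
Selectivity: 1ξ₁ / (2ξ₂) = 4.74 → ξ₁ = 9.48 ξ₂.
Substitute: (1·9.48 + 1) ξ₂ = 231.3 → ξ₂ = 22.07 mol/s, ξ₁ = 209.2 mol/s.
Outlet amounts (n = n₀ + Σ ν·ξ):
  R: 316 − 1(209.2) − 1(22.07) = 84.69
  Q: 0 + 1(209.2) = 209.2
  V: 0 + 2(22.07) = 44.14

44.1 mol/s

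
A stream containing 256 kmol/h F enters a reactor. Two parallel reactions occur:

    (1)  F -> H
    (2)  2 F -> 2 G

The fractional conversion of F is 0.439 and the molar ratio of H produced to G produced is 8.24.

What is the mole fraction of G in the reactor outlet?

Conversion of F: F consumed = 0.439 × 256 = 112.4 kmol/h = 1ξ₁ + 2ξ₂.
Selectivity: 1ξ₁ / (2ξ₂) = 8.24 → ξ₁ = 16.48 ξ₂.
Substitute: (1·16.48 + 2) ξ₂ = 112.4 → ξ₂ = 6.081 kmol/h, ξ₁ = 100.2 kmol/h.
Outlet amounts (n = n₀ + Σ ν·ξ):
  F: 256 − 1(100.2) − 2(6.081) = 143.6
  H: 0 + 1(100.2) = 100.2
  G: 0 + 2(6.081) = 12.16
Total out = 256 kmol/h; y_G = 12.16 / 256 = 0.04751.

0.0475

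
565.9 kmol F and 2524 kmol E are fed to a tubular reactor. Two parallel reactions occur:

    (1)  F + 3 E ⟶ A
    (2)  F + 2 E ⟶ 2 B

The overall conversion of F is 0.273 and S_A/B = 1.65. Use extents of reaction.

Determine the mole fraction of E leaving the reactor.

0.777

Conversion of F: F consumed = 0.273 × 565.9 = 154.5 kmol = 1ξ₁ + 1ξ₂.
Selectivity: 1ξ₁ / (2ξ₂) = 1.65 → ξ₁ = 3.3 ξ₂.
Substitute: (1·3.3 + 1) ξ₂ = 154.5 → ξ₂ = 35.93 kmol, ξ₁ = 118.6 kmol.
Outlet amounts (n = n₀ + Σ ν·ξ):
  F: 565.9 − 1(118.6) − 1(35.93) = 411.4
  E: 2524 − 3(118.6) − 2(35.93) = 2096
  A: 0 + 1(118.6) = 118.6
  B: 0 + 2(35.93) = 71.86
Total out = 2698 kmol; y_E = 2096 / 2698 = 0.777.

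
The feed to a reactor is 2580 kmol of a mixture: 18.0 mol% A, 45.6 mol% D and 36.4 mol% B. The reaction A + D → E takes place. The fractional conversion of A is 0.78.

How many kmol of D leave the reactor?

814 kmol

A reacted = 0.78 × 464.4 = 362.2 kmol; ν_A = −1, so ξ = 362.2/1 = 362.2 kmol.
Outlet amounts (n = n₀ + ν ξ):
  A: 464.4 − 1(362.2) = 102.2
  D: 1176 − 1(362.2) = 814.2
  E: 0 + 1(362.2) = 362.2
  B: 939.1 (inert)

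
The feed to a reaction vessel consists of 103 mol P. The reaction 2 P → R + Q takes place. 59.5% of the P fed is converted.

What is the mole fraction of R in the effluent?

0.297

P reacted = 0.595 × 103 = 61.28 mol; ν_P = −2, so ξ = 61.28/2 = 30.64 mol.
Outlet amounts (n = n₀ + ν ξ):
  P: 103 − 2(30.64) = 41.72
  R: 0 + 1(30.64) = 30.64
  Q: 0 + 1(30.64) = 30.64
Total out = 103 mol; y_R = 30.64 / 103 = 0.2975.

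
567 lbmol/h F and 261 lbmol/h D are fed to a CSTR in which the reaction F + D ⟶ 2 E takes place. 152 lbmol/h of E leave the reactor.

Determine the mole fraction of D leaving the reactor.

For E: n = n₀ + 2ξ → 152 = 0 + 2ξ, giving ξ = 76 lbmol/h.
Outlet amounts (n = n₀ + ν ξ):
  F: 567 − 1(76) = 491
  D: 261 − 1(76) = 185
  E: 0 + 2(76) = 152
Total out = 828 lbmol/h; y_D = 185 / 828 = 0.2234.

0.223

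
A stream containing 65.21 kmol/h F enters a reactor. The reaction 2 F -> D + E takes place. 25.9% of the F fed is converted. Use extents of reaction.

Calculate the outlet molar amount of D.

8.44 kmol/h

F reacted = 0.259 × 65.21 = 16.89 kmol/h; ν_F = −2, so ξ = 16.89/2 = 8.445 kmol/h.
Outlet amounts (n = n₀ + ν ξ):
  F: 65.21 − 2(8.445) = 48.32
  D: 0 + 1(8.445) = 8.445
  E: 0 + 1(8.445) = 8.445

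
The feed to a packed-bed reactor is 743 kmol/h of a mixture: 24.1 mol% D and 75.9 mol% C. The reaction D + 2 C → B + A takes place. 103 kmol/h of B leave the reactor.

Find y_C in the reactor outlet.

For B: n = n₀ + 1ξ → 103 = 0 + 1ξ, giving ξ = 103 kmol/h.
Outlet amounts (n = n₀ + ν ξ):
  D: 179.1 − 1(103) = 76.06
  C: 563.9 − 2(103) = 357.9
  B: 0 + 1(103) = 103
  A: 0 + 1(103) = 103
Total out = 640 kmol/h; y_C = 357.9 / 640 = 0.5593.

0.559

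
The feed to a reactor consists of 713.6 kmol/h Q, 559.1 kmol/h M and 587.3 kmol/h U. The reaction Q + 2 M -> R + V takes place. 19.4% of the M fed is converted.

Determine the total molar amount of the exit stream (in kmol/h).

M reacted = 0.194 × 559.1 = 108.5 kmol/h; ν_M = −2, so ξ = 108.5/2 = 54.23 kmol/h.
Outlet amounts (n = n₀ + ν ξ):
  Q: 713.6 − 1(54.23) = 659.4
  M: 559.1 − 2(54.23) = 450.6
  R: 0 + 1(54.23) = 54.23
  V: 0 + 1(54.23) = 54.23
  U: 587.3 (inert)
Total out = 659.4 + 450.6 + 54.23 + 54.23 + 587.3 = 1806 kmol/h.

1810 kmol/h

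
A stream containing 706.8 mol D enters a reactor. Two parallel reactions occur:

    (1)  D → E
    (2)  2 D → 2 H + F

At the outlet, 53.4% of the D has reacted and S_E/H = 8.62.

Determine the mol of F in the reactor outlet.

Conversion of D: D consumed = 0.534 × 706.8 = 377.4 mol = 1ξ₁ + 2ξ₂.
Selectivity: 1ξ₁ / (2ξ₂) = 8.62 → ξ₁ = 17.24 ξ₂.
Substitute: (1·17.24 + 2) ξ₂ = 377.4 → ξ₂ = 19.62 mol, ξ₁ = 338.2 mol.
Outlet amounts (n = n₀ + Σ ν·ξ):
  D: 706.8 − 1(338.2) − 2(19.62) = 329.4
  E: 0 + 1(338.2) = 338.2
  H: 0 + 2(19.62) = 39.23
  F: 0 + 1(19.62) = 19.62

19.6 mol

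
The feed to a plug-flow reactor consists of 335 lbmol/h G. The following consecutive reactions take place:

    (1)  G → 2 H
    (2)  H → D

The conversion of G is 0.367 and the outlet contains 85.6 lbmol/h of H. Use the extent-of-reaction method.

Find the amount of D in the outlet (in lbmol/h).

Conversion of G: G consumed = 1ξ₁ = 0.367 × 335 → ξ₁ = 122.9 lbmol/h.
H balance: n_H = 0 + 2ξ₁ − 1ξ₂ = 85.6 → ξ₂ = (2·122.9 − 85.6)/1 = 160.3 lbmol/h.
Outlet amounts (n = n₀ + Σ ν·ξ):
  G: 335 − 1(122.9) = 212.1
  H: 0 + 2(122.9) − 1(160.3) = 85.6
  D: 0 + 1(160.3) = 160.3

160 lbmol/h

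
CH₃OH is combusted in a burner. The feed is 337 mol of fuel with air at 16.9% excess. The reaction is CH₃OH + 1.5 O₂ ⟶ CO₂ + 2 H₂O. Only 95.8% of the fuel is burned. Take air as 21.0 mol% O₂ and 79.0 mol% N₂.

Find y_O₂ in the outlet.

0.0322

Stoichiometric O₂ = 1.5 × 337 = 505.5 mol; O₂ fed = 505.5 × 1.169 = 590.9 mol.
N₂ fed = 590.9 × 79/21 = 2223 mol.
Fuel reacted = 0.958 × 337 → ξ = 322.8 mol.
Outlet (n = n₀ + ν ξ):
  CH₃OH: 337 − 1(322.8) = 14.15
  O₂: 590.9 − 1.5(322.8) = 106.7
  N₂: 2223 (inert)
  CO₂: 0 + 1(322.8) = 322.8
  H₂O: 0 + 2(322.8) = 645.7
Total out = 3312 mol; y_O₂ = 106.7 / 3312 = 0.0322.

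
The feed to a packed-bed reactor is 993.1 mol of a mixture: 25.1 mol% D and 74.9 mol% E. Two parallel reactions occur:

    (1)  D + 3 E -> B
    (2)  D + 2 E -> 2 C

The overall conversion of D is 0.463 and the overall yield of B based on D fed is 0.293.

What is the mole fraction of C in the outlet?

0.116

Yield of B: 1ξ₁ / 249.3 = 0.293 → ξ₁ = 73.04 mol.
Conversion of D: 1ξ₁ + 1ξ₂ = 0.463 × 249.3 = 115.4 → ξ₂ = 42.38 mol.
Outlet amounts (n = n₀ + Σ ν·ξ):
  D: 249.3 − 1(73.04) − 1(42.38) = 133.9
  E: 743.8 − 3(73.04) − 2(42.38) = 440
  B: 0 + 1(73.04) = 73.04
  C: 0 + 2(42.38) = 84.75
Total out = 731.6 mol; y_C = 84.75 / 731.6 = 0.1158.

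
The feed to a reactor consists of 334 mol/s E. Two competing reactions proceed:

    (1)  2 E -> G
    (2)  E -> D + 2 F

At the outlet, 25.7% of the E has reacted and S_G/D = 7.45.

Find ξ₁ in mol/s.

ξ₁ = 40.2 mol/s

Conversion of E: E consumed = 0.257 × 334 = 85.84 mol/s = 2ξ₁ + 1ξ₂.
Selectivity: 1ξ₁ / (1ξ₂) = 7.45 → ξ₁ = 7.45 ξ₂.
Substitute: (2·7.45 + 1) ξ₂ = 85.84 → ξ₂ = 5.399 mol/s, ξ₁ = 40.22 mol/s.
Outlet amounts (n = n₀ + Σ ν·ξ):
  E: 334 − 2(40.22) − 1(5.399) = 248.2
  G: 0 + 1(40.22) = 40.22
  D: 0 + 1(5.399) = 5.399
  F: 0 + 2(5.399) = 10.8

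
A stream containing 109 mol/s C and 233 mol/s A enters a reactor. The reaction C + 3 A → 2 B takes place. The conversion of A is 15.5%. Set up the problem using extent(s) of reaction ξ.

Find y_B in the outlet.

A reacted = 0.155 × 233 = 36.12 mol/s; ν_A = −3, so ξ = 36.12/3 = 12.04 mol/s.
Outlet amounts (n = n₀ + ν ξ):
  C: 109 − 1(12.04) = 96.96
  A: 233 − 3(12.04) = 196.9
  B: 0 + 2(12.04) = 24.08
Total out = 317.9 mol/s; y_B = 24.08 / 317.9 = 0.07573.

0.0757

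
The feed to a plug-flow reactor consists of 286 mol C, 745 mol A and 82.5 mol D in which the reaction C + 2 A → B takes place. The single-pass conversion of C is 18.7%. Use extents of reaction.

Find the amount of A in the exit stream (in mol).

C reacted = 0.187 × 286 = 53.48 mol; ν_C = −1, so ξ = 53.48/1 = 53.48 mol.
Outlet amounts (n = n₀ + ν ξ):
  C: 286 − 1(53.48) = 232.5
  A: 745 − 2(53.48) = 638
  B: 0 + 1(53.48) = 53.48
  D: 82.5 (inert)

638 mol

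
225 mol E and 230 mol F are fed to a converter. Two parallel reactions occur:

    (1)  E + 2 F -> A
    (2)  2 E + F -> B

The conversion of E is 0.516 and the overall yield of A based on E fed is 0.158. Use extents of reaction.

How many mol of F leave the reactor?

119 mol

Yield of A: 1ξ₁ / 225 = 0.158 → ξ₁ = 35.55 mol.
Conversion of E: 1ξ₁ + 2ξ₂ = 0.516 × 225 = 116.1 → ξ₂ = 40.28 mol.
Outlet amounts (n = n₀ + Σ ν·ξ):
  E: 225 − 1(35.55) − 2(40.28) = 108.9
  F: 230 − 2(35.55) − 1(40.28) = 118.6
  A: 0 + 1(35.55) = 35.55
  B: 0 + 1(40.28) = 40.28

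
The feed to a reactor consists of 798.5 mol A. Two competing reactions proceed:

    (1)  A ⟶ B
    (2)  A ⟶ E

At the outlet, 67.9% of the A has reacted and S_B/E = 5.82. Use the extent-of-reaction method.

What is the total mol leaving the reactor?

798 mol

Conversion of A: A consumed = 0.679 × 798.5 = 542.2 mol = 1ξ₁ + 1ξ₂.
Selectivity: 1ξ₁ / (1ξ₂) = 5.82 → ξ₁ = 5.82 ξ₂.
Substitute: (1·5.82 + 1) ξ₂ = 542.2 → ξ₂ = 79.5 mol, ξ₁ = 462.7 mol.
Outlet amounts (n = n₀ + Σ ν·ξ):
  A: 798.5 − 1(462.7) − 1(79.5) = 256.3
  B: 0 + 1(462.7) = 462.7
  E: 0 + 1(79.5) = 79.5
Total out = 256.3 + 462.7 + 79.5 = 798.5 mol.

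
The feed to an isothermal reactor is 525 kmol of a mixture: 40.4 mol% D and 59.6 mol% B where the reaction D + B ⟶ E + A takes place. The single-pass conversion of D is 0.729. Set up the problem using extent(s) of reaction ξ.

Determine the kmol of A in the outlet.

D reacted = 0.729 × 212.1 = 154.6 kmol; ν_D = −1, so ξ = 154.6/1 = 154.6 kmol.
Outlet amounts (n = n₀ + ν ξ):
  D: 212.1 − 1(154.6) = 57.48
  B: 312.9 − 1(154.6) = 158.3
  E: 0 + 1(154.6) = 154.6
  A: 0 + 1(154.6) = 154.6

155 kmol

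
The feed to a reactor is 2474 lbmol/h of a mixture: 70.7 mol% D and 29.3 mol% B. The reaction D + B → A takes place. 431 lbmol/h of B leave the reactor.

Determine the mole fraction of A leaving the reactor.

For B: n = n₀ − 1ξ → 431 = 724.9 − 1ξ, giving ξ = 293.9 lbmol/h.
Outlet amounts (n = n₀ + ν ξ):
  D: 1749 − 1(293.9) = 1455
  B: 724.9 − 1(293.9) = 431
  A: 0 + 1(293.9) = 293.9
Total out = 2180 lbmol/h; y_A = 293.9 / 2180 = 0.1348.

0.135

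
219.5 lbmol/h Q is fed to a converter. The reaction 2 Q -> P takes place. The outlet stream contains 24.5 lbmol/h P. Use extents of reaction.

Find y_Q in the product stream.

0.874

For P: n = n₀ + 1ξ → 24.5 = 0 + 1ξ, giving ξ = 24.5 lbmol/h.
Outlet amounts (n = n₀ + ν ξ):
  Q: 219.5 − 2(24.5) = 170.5
  P: 0 + 1(24.5) = 24.5
Total out = 195 lbmol/h; y_Q = 170.5 / 195 = 0.8744.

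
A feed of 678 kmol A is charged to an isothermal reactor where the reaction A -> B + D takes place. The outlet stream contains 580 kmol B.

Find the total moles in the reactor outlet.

For B: n = n₀ + 1ξ → 580 = 0 + 1ξ, giving ξ = 580 kmol.
Outlet amounts (n = n₀ + ν ξ):
  A: 678 − 1(580) = 98
  B: 0 + 1(580) = 580
  D: 0 + 1(580) = 580
Total out = 98 + 580 + 580 = 1258 kmol.

1260 kmol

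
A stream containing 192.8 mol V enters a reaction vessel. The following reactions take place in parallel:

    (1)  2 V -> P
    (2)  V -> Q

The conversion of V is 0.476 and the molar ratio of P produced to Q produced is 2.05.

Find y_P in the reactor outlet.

0.237

Conversion of V: V consumed = 0.476 × 192.8 = 91.77 mol = 2ξ₁ + 1ξ₂.
Selectivity: 1ξ₁ / (1ξ₂) = 2.05 → ξ₁ = 2.05 ξ₂.
Substitute: (2·2.05 + 1) ξ₂ = 91.77 → ξ₂ = 17.99 mol, ξ₁ = 36.89 mol.
Outlet amounts (n = n₀ + Σ ν·ξ):
  V: 192.8 − 2(36.89) − 1(17.99) = 101
  P: 0 + 1(36.89) = 36.89
  Q: 0 + 1(17.99) = 17.99
Total out = 155.9 mol; y_P = 36.89 / 155.9 = 0.2366.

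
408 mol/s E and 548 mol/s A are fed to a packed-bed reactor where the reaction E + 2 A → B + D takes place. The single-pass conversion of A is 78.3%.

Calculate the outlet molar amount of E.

193 mol/s

A reacted = 0.783 × 548 = 429.1 mol/s; ν_A = −2, so ξ = 429.1/2 = 214.5 mol/s.
Outlet amounts (n = n₀ + ν ξ):
  E: 408 − 1(214.5) = 193.5
  A: 548 − 2(214.5) = 118.9
  B: 0 + 1(214.5) = 214.5
  D: 0 + 1(214.5) = 214.5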